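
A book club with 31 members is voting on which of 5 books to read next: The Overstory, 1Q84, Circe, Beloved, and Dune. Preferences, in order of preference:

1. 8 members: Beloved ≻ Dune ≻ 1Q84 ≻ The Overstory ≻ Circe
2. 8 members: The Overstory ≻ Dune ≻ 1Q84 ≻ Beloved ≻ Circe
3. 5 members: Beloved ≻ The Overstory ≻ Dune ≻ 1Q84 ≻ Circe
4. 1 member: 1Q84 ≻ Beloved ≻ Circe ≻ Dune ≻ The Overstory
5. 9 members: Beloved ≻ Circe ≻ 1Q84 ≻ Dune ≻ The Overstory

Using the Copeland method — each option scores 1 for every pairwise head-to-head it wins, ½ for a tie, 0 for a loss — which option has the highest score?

Beloved

The Overstory: beats Circe; loses to 1Q84, Beloved, and Dune → score 1.
1Q84: beats The Overstory and Circe; loses to Beloved and Dune → score 2.
Circe: loses to The Overstory, 1Q84, Beloved, and Dune → score 0.
Beloved: beats The Overstory, 1Q84, Circe, and Dune → score 4.
Dune: beats The Overstory, 1Q84, and Circe; loses to Beloved → score 3.
Beloved has the best pairwise record.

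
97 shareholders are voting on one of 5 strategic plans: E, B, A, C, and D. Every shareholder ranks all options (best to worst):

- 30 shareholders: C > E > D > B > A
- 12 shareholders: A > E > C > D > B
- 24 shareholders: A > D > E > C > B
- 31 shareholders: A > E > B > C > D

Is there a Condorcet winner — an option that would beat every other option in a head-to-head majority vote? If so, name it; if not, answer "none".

A vs E: 67–30 for A.
A vs B: 67–30 for A.
A vs C: 67–30 for A.
A vs D: 67–30 for A.
A beats every other option head-to-head.

A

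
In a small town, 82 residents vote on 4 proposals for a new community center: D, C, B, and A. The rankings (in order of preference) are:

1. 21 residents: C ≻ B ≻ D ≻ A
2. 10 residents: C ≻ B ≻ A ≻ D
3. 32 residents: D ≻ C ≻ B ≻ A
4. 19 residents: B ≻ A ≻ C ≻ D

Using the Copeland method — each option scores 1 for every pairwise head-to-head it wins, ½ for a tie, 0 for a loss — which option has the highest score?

C

D: beats A; loses to C and B → score 1.
C: beats D, B, and A → score 3.
B: beats D and A; loses to C → score 2.
A: loses to D, C, and B → score 0.
C has the best pairwise record.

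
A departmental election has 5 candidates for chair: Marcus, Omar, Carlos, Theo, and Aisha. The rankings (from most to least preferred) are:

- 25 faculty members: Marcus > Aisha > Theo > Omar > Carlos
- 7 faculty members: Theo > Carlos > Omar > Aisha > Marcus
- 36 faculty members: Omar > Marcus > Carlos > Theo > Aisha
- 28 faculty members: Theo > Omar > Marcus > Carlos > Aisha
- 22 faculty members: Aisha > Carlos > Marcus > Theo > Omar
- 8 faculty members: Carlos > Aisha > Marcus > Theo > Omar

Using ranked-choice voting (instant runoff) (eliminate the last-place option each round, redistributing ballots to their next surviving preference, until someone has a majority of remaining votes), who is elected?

Round 1: Marcus 25, Omar 36, Carlos 8, Theo 35, Aisha 22. Eliminate Carlos.
Round 2: Marcus 25, Omar 36, Theo 35, Aisha 30. Eliminate Marcus.
Round 3: Omar 36, Theo 35, Aisha 55. Eliminate Theo.
Round 4: Omar 71, Aisha 55. Omar has a majority.

Omar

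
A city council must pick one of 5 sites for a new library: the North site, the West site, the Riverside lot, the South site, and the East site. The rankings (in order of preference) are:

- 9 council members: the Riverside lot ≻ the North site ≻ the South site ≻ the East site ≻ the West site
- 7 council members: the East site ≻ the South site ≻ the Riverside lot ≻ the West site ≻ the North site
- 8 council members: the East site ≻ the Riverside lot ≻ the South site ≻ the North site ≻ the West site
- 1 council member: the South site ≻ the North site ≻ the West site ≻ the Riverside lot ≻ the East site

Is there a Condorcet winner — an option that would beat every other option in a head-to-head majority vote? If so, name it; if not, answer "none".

the East site vs the North site: 15–10 for the East site.
the East site vs the West site: 24–1 for the East site.
the East site vs the Riverside lot: 15–10 for the East site.
the East site vs the South site: 15–10 for the East site.
the East site beats every other option head-to-head.

the East site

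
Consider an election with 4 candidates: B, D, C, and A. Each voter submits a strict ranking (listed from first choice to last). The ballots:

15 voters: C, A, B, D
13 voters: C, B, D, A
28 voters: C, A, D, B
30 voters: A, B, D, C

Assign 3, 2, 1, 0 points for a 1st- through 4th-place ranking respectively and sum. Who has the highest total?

B: 15·1 + 13·2 + 28·0 + 30·2 = 101
D: 15·0 + 13·1 + 28·1 + 30·1 = 71
C: 15·3 + 13·3 + 28·3 + 30·0 = 168
A: 15·2 + 13·0 + 28·2 + 30·3 = 176
A has the highest Borda score (176).

A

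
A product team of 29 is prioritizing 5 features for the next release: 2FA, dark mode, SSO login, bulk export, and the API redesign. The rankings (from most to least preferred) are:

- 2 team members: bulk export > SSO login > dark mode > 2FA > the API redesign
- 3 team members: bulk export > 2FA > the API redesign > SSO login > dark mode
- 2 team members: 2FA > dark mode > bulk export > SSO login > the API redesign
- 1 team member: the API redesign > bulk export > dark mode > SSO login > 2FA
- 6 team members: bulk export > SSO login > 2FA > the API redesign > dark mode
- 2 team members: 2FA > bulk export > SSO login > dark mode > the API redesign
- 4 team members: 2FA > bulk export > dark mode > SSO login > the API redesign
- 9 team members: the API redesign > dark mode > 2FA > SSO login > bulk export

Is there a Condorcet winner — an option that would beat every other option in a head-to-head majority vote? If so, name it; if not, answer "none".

2FA

2FA vs dark mode: 17–12 for 2FA.
2FA vs SSO login: 20–9 for 2FA.
2FA vs bulk export: 17–12 for 2FA.
2FA vs the API redesign: 19–10 for 2FA.
2FA beats every other option head-to-head.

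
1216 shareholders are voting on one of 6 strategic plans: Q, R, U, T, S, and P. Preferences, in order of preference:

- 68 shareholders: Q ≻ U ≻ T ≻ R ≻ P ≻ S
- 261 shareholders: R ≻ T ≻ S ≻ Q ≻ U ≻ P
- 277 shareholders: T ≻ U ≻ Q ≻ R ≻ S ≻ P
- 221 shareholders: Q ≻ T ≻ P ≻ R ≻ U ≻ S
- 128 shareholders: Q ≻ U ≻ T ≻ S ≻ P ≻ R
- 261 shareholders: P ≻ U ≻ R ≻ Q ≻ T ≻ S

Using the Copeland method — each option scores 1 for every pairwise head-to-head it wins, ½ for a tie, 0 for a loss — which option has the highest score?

Q: beats R, U, T, S, and P → score 5.
R: beats S; loses to Q, U, T, and P → score 1.
U: beats R, S, and P; loses to Q and T → score 3.
T: beats R, U, S, and P; loses to Q → score 4.
S: beats P; loses to Q, R, U, and T → score 1.
P: beats R; loses to Q, U, T, and S → score 1.
Q has the best pairwise record.

Q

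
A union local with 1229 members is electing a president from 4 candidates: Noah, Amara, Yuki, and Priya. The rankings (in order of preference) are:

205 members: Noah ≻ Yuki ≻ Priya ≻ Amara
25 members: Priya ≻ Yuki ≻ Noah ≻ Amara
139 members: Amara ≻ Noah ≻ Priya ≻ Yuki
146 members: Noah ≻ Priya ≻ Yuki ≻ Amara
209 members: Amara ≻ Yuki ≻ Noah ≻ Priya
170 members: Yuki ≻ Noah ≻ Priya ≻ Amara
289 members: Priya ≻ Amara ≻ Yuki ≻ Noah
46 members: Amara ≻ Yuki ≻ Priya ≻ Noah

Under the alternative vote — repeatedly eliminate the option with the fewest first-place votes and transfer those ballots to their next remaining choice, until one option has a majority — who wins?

Amara

Round 1: Noah 351, Amara 394, Yuki 170, Priya 314. Eliminate Yuki.
Round 2: Noah 521, Amara 394, Priya 314. Eliminate Priya.
Round 3: Noah 546, Amara 683. Amara has a majority.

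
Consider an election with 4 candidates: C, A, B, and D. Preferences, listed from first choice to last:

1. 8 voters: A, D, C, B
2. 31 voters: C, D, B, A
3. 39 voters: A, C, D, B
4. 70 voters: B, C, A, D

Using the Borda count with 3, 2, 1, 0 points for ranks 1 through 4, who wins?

C: 8·1 + 31·3 + 39·2 + 70·2 = 319
A: 8·3 + 31·0 + 39·3 + 70·1 = 211
B: 8·0 + 31·1 + 39·0 + 70·3 = 241
D: 8·2 + 31·2 + 39·1 + 70·0 = 117
C has the highest Borda score (319).

C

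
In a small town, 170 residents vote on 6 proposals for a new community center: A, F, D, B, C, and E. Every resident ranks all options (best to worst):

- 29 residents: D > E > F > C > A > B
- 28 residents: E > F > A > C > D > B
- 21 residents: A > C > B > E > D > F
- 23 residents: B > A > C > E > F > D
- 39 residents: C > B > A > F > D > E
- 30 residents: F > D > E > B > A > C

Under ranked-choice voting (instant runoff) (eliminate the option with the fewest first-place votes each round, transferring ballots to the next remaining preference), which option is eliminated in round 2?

Round 1: A 21, F 30, D 29, B 23, C 39, E 28. Eliminate A.
Round 2: F 30, D 29, B 23, C 60, E 28. Eliminate B.

B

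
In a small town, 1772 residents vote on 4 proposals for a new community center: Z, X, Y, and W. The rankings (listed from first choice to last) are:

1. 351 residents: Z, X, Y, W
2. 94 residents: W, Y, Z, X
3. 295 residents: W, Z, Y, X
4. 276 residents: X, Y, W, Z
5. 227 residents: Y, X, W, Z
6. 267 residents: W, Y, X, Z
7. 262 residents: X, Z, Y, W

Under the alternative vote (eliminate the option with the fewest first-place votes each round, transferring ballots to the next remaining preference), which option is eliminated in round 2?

Round 1: Z 351, X 538, Y 227, W 656. Eliminate Y.
Round 2: Z 351, X 765, W 656. Eliminate Z.

Z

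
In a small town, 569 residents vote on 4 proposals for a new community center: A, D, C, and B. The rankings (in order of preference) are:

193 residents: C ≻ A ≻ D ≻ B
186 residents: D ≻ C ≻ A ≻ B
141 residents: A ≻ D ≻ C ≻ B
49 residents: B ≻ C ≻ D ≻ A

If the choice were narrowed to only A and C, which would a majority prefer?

Voters preferring A to C: 141; preferring C to A: 428.
C wins the head-to-head.

C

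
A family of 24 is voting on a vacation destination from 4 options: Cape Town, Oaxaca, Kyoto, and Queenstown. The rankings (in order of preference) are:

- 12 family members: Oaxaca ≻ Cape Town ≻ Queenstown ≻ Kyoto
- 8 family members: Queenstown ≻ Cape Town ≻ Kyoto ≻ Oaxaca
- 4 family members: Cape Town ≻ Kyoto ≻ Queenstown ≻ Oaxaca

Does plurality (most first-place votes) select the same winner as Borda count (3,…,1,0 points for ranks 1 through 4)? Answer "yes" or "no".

no

Plurality — first-place votes: Cape Town 4, Oaxaca 12, Kyoto 0, Queenstown 8. Winner: Oaxaca.
Borda — scores: Cape Town 52, Oaxaca 36, Kyoto 16, Queenstown 40. Winner: Cape Town.
The two methods disagree.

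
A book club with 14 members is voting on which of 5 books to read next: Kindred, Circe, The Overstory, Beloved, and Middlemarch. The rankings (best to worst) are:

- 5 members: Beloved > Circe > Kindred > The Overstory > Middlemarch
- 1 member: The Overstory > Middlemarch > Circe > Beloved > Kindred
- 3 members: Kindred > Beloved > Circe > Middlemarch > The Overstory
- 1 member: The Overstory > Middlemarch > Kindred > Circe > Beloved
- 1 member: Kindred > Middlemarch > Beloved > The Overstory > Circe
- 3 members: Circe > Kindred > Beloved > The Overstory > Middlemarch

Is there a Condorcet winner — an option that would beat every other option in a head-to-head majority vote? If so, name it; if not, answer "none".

none

Checking pairwise contests:
Circe beats Kindred 9–5.
Beloved beats Circe 9–5.
Kindred beats The Overstory 12–2.
Kindred beats Beloved 8–6.
Kindred beats Middlemarch 12–2.
Every option loses at least one head-to-head, so there is no Condorcet winner.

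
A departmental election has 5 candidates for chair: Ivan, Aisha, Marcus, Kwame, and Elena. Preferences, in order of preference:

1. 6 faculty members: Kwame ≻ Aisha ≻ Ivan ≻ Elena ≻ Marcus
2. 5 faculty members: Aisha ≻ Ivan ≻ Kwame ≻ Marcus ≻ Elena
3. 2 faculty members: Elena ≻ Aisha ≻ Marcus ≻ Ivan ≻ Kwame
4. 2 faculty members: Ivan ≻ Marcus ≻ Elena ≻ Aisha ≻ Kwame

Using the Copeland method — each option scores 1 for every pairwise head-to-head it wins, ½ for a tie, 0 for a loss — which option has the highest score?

Aisha

Ivan: beats Marcus, Kwame, and Elena; loses to Aisha → score 3.
Aisha: beats Ivan, Marcus, Kwame, and Elena → score 4.
Marcus: loses to Ivan, Aisha, Kwame, and Elena → score 0.
Kwame: beats Marcus and Elena; loses to Ivan and Aisha → score 2.
Elena: beats Marcus; loses to Ivan, Aisha, and Kwame → score 1.
Aisha has the best pairwise record.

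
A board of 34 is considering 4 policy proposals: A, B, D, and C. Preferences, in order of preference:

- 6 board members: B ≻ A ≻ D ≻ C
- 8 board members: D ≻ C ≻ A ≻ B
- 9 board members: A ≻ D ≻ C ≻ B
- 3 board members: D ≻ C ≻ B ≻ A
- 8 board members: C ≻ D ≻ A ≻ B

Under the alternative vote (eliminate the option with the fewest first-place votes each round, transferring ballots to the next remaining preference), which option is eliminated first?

Round 1: A 9, B 6, D 11, C 8. Eliminate B.

B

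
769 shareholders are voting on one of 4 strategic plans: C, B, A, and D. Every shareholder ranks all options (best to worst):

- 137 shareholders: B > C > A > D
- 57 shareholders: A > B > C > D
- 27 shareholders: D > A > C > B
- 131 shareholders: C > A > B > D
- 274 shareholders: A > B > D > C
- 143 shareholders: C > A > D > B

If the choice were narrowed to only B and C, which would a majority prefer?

B

Voters preferring B to C: 468; preferring C to B: 301.
B wins the head-to-head.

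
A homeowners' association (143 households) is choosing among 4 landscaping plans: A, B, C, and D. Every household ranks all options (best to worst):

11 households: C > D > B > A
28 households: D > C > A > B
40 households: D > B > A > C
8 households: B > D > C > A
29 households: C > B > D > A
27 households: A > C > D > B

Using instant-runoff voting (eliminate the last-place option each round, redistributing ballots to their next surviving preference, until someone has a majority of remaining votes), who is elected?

Round 1: A 27, B 8, C 40, D 68. Eliminate B.
Round 2: A 27, C 40, D 76. D has a majority.

D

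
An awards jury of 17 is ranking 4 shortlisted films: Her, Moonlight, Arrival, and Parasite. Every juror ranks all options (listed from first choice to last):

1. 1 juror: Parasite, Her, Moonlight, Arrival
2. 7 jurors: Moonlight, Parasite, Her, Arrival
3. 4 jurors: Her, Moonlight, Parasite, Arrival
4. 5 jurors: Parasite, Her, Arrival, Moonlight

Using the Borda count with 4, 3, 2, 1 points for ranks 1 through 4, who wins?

Her: 1·3 + 7·2 + 4·4 + 5·3 = 48
Moonlight: 1·2 + 7·4 + 4·3 + 5·1 = 47
Arrival: 1·1 + 7·1 + 4·1 + 5·2 = 22
Parasite: 1·4 + 7·3 + 4·2 + 5·4 = 53
Parasite has the highest Borda score (53).

Parasite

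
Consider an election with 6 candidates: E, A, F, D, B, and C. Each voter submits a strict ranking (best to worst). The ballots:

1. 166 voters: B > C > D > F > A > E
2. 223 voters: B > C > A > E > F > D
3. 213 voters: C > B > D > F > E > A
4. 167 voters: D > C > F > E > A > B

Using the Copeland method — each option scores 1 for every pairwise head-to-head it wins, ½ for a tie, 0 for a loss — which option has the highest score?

E: loses to A, F, D, B, and C → score 0.
A: beats E; loses to F, D, B, and C → score 1.
F: beats E and A; loses to D, B, and C → score 2.
D: beats E, A, and F; loses to B and C → score 3.
B: beats E, A, F, D, and C → score 5.
C: beats E, A, F, and D; loses to B → score 4.
B has the best pairwise record.

B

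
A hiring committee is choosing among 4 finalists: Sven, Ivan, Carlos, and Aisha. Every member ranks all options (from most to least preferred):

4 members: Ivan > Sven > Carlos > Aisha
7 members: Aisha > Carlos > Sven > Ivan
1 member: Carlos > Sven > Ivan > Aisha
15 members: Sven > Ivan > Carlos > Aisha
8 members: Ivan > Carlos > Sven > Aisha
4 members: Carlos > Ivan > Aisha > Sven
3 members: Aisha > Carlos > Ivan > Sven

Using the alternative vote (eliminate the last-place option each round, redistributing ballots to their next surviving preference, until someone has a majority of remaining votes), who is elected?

Round 1: Sven 15, Ivan 12, Carlos 5, Aisha 10. Eliminate Carlos.
Round 2: Sven 16, Ivan 16, Aisha 10. Eliminate Aisha.
Round 3: Sven 23, Ivan 19. Sven has a majority.

Sven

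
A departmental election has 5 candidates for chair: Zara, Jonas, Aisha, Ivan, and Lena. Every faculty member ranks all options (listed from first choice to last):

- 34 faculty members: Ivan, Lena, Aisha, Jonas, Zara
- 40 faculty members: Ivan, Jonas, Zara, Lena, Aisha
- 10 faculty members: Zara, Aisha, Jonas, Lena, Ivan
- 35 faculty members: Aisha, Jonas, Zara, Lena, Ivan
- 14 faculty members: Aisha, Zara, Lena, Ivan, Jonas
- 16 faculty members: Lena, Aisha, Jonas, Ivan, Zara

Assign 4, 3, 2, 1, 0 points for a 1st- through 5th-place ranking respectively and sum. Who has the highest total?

Zara: 34·0 + 40·2 + 10·4 + 35·2 + 14·3 + 16·0 = 232
Jonas: 34·1 + 40·3 + 10·2 + 35·3 + 14·0 + 16·2 = 311
Aisha: 34·2 + 40·0 + 10·3 + 35·4 + 14·4 + 16·3 = 342
Ivan: 34·4 + 40·4 + 10·0 + 35·0 + 14·1 + 16·1 = 326
Lena: 34·3 + 40·1 + 10·1 + 35·1 + 14·2 + 16·4 = 279
Aisha has the highest Borda score (342).

Aisha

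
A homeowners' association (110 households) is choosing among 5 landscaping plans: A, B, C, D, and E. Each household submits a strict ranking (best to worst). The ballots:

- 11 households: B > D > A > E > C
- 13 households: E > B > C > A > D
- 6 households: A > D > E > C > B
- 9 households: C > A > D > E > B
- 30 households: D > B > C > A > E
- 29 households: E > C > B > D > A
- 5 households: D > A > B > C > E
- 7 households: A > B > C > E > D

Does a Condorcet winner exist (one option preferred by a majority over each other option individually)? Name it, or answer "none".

Checking pairwise contests:
B beats A 83–27.
E beats B 57–53.
B beats C 66–44.
B beats D 60–50.
A beats E 68–42.
Every option loses at least one head-to-head, so there is no Condorcet winner.

none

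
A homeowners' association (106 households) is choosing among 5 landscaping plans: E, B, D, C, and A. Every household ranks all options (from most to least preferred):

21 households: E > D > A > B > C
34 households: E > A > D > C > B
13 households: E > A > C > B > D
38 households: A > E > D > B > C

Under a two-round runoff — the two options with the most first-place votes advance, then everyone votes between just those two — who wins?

Round 1 first-place votes: E 68, B 0, D 0, C 0, A 38.
E and A advance.
Runoff: E is preferred to A by 68 voters; A by 38.
E wins the runoff.

E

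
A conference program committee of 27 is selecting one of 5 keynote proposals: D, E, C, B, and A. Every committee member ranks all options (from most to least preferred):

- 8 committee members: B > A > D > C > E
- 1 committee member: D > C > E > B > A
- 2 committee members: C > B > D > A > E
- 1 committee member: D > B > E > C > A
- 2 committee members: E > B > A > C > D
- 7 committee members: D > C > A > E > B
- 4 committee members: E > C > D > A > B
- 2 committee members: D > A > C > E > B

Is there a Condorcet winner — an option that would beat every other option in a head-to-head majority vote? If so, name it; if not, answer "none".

D vs E: 21–6 for D.
D vs C: 19–8 for D.
D vs B: 15–12 for D.
D vs A: 17–10 for D.
D beats every other option head-to-head.

D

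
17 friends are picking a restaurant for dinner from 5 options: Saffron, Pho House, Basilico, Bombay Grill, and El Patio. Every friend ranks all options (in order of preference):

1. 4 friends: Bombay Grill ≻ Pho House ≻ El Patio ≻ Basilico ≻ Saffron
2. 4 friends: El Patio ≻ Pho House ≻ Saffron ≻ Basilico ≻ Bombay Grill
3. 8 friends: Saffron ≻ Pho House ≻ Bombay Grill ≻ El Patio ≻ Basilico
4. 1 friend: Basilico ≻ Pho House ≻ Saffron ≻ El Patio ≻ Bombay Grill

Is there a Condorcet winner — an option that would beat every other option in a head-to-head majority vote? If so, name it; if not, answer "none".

Pho House vs Saffron: 9–8 for Pho House.
Pho House vs Basilico: 16–1 for Pho House.
Pho House vs Bombay Grill: 13–4 for Pho House.
Pho House vs El Patio: 13–4 for Pho House.
Pho House beats every other option head-to-head.

Pho House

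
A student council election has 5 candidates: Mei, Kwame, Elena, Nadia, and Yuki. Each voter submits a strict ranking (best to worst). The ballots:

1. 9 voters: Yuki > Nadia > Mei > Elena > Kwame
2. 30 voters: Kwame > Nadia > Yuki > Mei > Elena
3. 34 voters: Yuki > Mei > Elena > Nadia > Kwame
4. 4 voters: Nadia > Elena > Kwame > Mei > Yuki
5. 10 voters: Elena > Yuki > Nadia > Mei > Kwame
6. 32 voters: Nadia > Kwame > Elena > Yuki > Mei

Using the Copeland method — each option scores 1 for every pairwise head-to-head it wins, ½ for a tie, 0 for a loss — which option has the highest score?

Nadia

Mei: beats Elena; loses to Kwame, Nadia, and Yuki → score 1.
Kwame: beats Mei, Elena, and Yuki; loses to Nadia → score 3.
Elena: loses to Mei, Kwame, Nadia, and Yuki → score 0.
Nadia: beats Mei, Kwame, Elena, and Yuki → score 4.
Yuki: beats Mei and Elena; loses to Kwame and Nadia → score 2.
Nadia has the best pairwise record.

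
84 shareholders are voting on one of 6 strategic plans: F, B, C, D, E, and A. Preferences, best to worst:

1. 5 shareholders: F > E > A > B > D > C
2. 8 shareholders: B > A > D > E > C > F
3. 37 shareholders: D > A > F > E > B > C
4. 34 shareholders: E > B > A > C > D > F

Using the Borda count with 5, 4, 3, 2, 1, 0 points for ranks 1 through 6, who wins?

F: 5·5 + 8·0 + 37·3 + 34·0 = 136
B: 5·2 + 8·5 + 37·1 + 34·4 = 223
C: 5·0 + 8·1 + 37·0 + 34·2 = 76
D: 5·1 + 8·3 + 37·5 + 34·1 = 248
E: 5·4 + 8·2 + 37·2 + 34·5 = 280
A: 5·3 + 8·4 + 37·4 + 34·3 = 297
A has the highest Borda score (297).

A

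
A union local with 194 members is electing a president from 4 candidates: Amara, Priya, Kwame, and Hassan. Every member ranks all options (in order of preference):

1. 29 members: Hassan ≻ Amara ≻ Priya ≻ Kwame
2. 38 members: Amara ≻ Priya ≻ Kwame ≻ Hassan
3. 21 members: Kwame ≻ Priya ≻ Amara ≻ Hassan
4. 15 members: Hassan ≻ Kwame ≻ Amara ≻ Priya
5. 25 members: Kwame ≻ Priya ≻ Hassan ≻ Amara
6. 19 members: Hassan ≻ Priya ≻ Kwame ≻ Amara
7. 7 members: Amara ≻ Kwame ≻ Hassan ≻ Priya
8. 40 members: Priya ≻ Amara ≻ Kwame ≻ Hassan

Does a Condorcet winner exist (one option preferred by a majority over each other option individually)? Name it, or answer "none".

Priya

Priya vs Amara: 105–89 for Priya.
Priya vs Kwame: 126–68 for Priya.
Priya vs Hassan: 124–70 for Priya.
Priya beats every other option head-to-head.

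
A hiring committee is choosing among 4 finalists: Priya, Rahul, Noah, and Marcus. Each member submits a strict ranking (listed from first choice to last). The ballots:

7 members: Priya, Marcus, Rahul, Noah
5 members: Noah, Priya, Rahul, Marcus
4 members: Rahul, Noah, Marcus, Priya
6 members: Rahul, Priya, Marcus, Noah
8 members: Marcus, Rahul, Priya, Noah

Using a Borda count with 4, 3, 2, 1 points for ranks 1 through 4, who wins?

Priya: 7·4 + 5·3 + 4·1 + 6·3 + 8·2 = 81
Rahul: 7·2 + 5·2 + 4·4 + 6·4 + 8·3 = 88
Noah: 7·1 + 5·4 + 4·3 + 6·1 + 8·1 = 53
Marcus: 7·3 + 5·1 + 4·2 + 6·2 + 8·4 = 78
Rahul has the highest Borda score (88).

Rahul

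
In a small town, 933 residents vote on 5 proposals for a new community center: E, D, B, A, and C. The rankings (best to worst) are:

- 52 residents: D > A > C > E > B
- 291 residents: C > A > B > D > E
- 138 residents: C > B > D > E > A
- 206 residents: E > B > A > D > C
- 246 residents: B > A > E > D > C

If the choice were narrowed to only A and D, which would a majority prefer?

Voters preferring A to D: 743; preferring D to A: 190.
A wins the head-to-head.

A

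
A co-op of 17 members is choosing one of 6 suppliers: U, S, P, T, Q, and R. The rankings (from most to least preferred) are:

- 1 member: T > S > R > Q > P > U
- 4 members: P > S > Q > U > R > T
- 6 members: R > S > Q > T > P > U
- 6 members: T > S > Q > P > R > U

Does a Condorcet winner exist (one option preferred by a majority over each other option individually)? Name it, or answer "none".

S

S vs U: 17–0 for S.
S vs P: 13–4 for S.
S vs T: 10–7 for S.
S vs Q: 17–0 for S.
S vs R: 11–6 for S.
S beats every other option head-to-head.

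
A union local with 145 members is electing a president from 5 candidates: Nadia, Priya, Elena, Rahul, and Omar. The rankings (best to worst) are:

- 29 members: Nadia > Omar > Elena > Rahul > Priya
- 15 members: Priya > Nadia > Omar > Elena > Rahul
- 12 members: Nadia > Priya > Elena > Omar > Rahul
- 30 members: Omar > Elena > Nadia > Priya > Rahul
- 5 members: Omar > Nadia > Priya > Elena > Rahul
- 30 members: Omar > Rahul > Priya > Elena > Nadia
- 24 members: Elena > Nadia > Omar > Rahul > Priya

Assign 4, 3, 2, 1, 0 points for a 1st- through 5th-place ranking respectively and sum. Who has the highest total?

Omar

Nadia: 29·4 + 15·3 + 12·4 + 30·2 + 5·3 + 30·0 + 24·3 = 356
Priya: 29·0 + 15·4 + 12·3 + 30·1 + 5·2 + 30·2 + 24·0 = 196
Elena: 29·2 + 15·1 + 12·2 + 30·3 + 5·1 + 30·1 + 24·4 = 318
Rahul: 29·1 + 15·0 + 12·0 + 30·0 + 5·0 + 30·3 + 24·1 = 143
Omar: 29·3 + 15·2 + 12·1 + 30·4 + 5·4 + 30·4 + 24·2 = 437
Omar has the highest Borda score (437).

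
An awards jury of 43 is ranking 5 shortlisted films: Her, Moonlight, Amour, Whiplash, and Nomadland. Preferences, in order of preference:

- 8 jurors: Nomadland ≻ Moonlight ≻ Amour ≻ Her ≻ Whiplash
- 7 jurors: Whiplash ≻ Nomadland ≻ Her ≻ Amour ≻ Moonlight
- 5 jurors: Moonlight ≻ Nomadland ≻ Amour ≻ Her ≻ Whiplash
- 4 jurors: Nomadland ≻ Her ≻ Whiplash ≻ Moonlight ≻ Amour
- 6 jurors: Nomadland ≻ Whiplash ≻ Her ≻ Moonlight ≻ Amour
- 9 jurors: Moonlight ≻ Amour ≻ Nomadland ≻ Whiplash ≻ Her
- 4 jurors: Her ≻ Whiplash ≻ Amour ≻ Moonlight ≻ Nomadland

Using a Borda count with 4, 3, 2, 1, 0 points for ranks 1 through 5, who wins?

Her: 8·1 + 7·2 + 5·1 + 4·3 + 6·2 + 9·0 + 4·4 = 67
Moonlight: 8·3 + 7·0 + 5·4 + 4·1 + 6·1 + 9·4 + 4·1 = 94
Amour: 8·2 + 7·1 + 5·2 + 4·0 + 6·0 + 9·3 + 4·2 = 68
Whiplash: 8·0 + 7·4 + 5·0 + 4·2 + 6·3 + 9·1 + 4·3 = 75
Nomadland: 8·4 + 7·3 + 5·3 + 4·4 + 6·4 + 9·2 + 4·0 = 126
Nomadland has the highest Borda score (126).

Nomadland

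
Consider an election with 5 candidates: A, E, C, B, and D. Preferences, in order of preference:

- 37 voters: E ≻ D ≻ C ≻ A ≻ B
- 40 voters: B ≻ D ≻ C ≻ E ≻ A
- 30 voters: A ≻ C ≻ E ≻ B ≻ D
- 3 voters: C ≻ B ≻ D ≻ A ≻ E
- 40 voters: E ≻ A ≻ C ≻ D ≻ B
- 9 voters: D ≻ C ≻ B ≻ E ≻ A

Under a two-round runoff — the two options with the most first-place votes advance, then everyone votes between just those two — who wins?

E

Round 1 first-place votes: A 30, E 77, C 3, B 40, D 9.
E and B advance.
Runoff: E is preferred to B by 107 voters; B by 52.
E wins the runoff.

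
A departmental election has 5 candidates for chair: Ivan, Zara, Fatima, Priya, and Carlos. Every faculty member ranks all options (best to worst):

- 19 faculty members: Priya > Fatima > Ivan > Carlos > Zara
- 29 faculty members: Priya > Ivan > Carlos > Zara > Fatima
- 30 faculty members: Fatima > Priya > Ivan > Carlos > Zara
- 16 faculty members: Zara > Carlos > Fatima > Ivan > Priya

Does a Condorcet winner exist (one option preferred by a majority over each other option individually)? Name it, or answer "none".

Priya vs Ivan: 78–16 for Priya.
Priya vs Zara: 78–16 for Priya.
Priya vs Fatima: 48–46 for Priya.
Priya vs Carlos: 78–16 for Priya.
Priya beats every other option head-to-head.

Priya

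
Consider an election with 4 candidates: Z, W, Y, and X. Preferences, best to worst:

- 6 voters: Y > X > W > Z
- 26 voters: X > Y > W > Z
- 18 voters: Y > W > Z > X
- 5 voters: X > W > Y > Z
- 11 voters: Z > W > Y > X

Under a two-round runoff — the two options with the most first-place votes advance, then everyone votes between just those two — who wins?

Y

Round 1 first-place votes: Z 11, W 0, Y 24, X 31.
X and Y advance.
Runoff: X is preferred to Y by 31 voters; Y by 35.
Y wins the runoff.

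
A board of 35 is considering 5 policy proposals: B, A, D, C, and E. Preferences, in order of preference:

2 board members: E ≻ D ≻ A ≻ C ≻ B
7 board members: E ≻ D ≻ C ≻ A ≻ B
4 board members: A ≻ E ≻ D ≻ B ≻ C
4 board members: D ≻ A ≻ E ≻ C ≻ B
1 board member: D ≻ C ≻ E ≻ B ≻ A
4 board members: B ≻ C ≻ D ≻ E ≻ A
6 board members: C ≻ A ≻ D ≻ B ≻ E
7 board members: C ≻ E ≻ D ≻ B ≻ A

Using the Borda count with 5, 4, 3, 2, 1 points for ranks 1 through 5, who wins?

B: 2·1 + 7·1 + 4·2 + 4·1 + 1·2 + 4·5 + 6·2 + 7·2 = 69
A: 2·3 + 7·2 + 4·5 + 4·4 + 1·1 + 4·1 + 6·4 + 7·1 = 92
D: 2·4 + 7·4 + 4·3 + 4·5 + 1·5 + 4·3 + 6·3 + 7·3 = 124
C: 2·2 + 7·3 + 4·1 + 4·2 + 1·4 + 4·4 + 6·5 + 7·5 = 122
E: 2·5 + 7·5 + 4·4 + 4·3 + 1·3 + 4·2 + 6·1 + 7·4 = 118
D has the highest Borda score (124).

D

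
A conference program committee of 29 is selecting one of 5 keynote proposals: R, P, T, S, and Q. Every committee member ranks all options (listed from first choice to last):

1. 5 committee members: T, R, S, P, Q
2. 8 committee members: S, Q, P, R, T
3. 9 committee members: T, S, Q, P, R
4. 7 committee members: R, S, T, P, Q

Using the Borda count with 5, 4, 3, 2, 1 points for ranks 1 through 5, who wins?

R: 5·4 + 8·2 + 9·1 + 7·5 = 80
P: 5·2 + 8·3 + 9·2 + 7·2 = 66
T: 5·5 + 8·1 + 9·5 + 7·3 = 99
S: 5·3 + 8·5 + 9·4 + 7·4 = 119
Q: 5·1 + 8·4 + 9·3 + 7·1 = 71
S has the highest Borda score (119).

S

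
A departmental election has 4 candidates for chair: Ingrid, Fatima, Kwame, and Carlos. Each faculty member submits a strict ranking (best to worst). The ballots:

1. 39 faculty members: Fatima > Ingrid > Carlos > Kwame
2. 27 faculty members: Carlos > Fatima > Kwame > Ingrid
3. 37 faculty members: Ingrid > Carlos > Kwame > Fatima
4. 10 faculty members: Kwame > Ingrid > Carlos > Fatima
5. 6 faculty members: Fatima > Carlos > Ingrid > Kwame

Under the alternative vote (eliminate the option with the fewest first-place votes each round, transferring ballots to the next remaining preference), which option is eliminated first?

Round 1: Ingrid 37, Fatima 45, Kwame 10, Carlos 27. Eliminate Kwame.

Kwame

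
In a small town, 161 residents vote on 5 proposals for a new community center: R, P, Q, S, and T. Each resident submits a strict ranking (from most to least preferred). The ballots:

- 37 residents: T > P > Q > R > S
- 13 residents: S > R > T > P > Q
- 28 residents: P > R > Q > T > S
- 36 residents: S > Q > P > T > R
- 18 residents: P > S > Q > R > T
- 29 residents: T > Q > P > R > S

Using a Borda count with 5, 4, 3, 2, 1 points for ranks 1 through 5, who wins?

R: 37·2 + 13·4 + 28·4 + 36·1 + 18·2 + 29·2 = 368
P: 37·4 + 13·2 + 28·5 + 36·3 + 18·5 + 29·3 = 599
Q: 37·3 + 13·1 + 28·3 + 36·4 + 18·3 + 29·4 = 522
S: 37·1 + 13·5 + 28·1 + 36·5 + 18·4 + 29·1 = 411
T: 37·5 + 13·3 + 28·2 + 36·2 + 18·1 + 29·5 = 515
P has the highest Borda score (599).

P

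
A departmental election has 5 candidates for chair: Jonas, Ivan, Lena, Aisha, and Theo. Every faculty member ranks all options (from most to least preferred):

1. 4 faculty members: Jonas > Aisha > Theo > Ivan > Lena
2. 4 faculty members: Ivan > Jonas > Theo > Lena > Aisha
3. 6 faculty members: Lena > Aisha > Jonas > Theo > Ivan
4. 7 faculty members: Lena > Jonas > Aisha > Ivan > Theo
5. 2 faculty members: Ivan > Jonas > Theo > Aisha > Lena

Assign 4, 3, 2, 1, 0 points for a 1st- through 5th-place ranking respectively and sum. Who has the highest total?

Jonas

Jonas: 4·4 + 4·3 + 6·2 + 7·3 + 2·3 = 67
Ivan: 4·1 + 4·4 + 6·0 + 7·1 + 2·4 = 35
Lena: 4·0 + 4·1 + 6·4 + 7·4 + 2·0 = 56
Aisha: 4·3 + 4·0 + 6·3 + 7·2 + 2·1 = 46
Theo: 4·2 + 4·2 + 6·1 + 7·0 + 2·2 = 26
Jonas has the highest Borda score (67).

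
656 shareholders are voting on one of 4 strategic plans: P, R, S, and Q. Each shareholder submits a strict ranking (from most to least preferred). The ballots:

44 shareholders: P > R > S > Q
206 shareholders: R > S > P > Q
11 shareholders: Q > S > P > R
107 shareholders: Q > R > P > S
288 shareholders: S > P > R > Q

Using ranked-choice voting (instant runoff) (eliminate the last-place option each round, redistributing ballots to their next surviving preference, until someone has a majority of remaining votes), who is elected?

R

Round 1: P 44, R 206, S 288, Q 118. Eliminate P.
Round 2: R 250, S 288, Q 118. Eliminate Q.
Round 3: R 357, S 299. R has a majority.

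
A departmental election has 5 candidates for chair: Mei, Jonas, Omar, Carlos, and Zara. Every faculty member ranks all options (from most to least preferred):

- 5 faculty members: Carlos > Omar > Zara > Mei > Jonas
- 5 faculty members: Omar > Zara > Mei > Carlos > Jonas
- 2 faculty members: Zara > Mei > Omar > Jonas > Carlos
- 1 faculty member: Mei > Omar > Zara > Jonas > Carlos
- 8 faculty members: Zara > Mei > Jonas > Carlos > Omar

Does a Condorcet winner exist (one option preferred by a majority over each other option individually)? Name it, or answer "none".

none

Checking pairwise contests:
Zara beats Mei 20–1.
Mei beats Jonas 21–0.
Mei beats Omar 11–10.
Mei beats Carlos 16–5.
Omar beats Zara 11–10.
Every option loses at least one head-to-head, so there is no Condorcet winner.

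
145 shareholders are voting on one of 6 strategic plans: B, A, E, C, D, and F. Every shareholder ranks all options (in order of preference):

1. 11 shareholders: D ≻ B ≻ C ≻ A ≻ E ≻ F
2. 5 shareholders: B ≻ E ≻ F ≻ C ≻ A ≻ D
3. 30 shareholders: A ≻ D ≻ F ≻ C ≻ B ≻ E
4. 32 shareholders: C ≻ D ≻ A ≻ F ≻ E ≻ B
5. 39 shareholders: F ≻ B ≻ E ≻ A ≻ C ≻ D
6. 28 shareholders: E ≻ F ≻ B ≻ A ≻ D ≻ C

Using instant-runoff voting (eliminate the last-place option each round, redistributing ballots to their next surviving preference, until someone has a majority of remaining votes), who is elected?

Round 1: B 5, A 30, E 28, C 32, D 11, F 39. Eliminate B.
Round 2: A 30, E 33, C 32, D 11, F 39. Eliminate D.
Round 3: A 30, E 33, C 43, F 39. Eliminate A.
Round 4: E 33, C 43, F 69. Eliminate E.
Round 5: C 43, F 102. F has a majority.

F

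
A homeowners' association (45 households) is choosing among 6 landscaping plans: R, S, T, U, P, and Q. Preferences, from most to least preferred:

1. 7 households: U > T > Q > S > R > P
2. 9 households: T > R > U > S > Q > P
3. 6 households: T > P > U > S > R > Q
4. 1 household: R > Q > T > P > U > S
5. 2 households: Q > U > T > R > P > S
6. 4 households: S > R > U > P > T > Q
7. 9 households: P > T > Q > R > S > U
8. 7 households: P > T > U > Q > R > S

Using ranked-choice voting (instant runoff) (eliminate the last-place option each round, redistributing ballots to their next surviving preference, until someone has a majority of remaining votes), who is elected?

Round 1: R 1, S 4, T 15, U 7, P 16, Q 2. Eliminate R.
Round 2: S 4, T 15, U 7, P 16, Q 3. Eliminate Q.
Round 3: S 4, T 16, U 9, P 16. Eliminate S.
Round 4: T 16, U 13, P 16. Eliminate U.
Round 5: T 25, P 20. T has a majority.

T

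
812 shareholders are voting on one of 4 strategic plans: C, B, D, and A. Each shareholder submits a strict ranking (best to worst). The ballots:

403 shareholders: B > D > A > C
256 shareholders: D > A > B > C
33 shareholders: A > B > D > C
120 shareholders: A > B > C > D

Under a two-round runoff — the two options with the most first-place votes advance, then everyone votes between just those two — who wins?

Round 1 first-place votes: C 0, B 403, D 256, A 153.
B and D advance.
Runoff: B is preferred to D by 556 voters; D by 256.
B wins the runoff.

B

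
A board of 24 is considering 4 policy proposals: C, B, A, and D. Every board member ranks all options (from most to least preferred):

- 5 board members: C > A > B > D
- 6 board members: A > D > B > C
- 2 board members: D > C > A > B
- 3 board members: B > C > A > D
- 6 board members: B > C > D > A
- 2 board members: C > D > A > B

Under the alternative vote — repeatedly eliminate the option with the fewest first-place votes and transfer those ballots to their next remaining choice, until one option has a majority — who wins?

Round 1: C 7, B 9, A 6, D 2. Eliminate D.
Round 2: C 9, B 9, A 6. Eliminate A.
Round 3: C 9, B 15. B has a majority.

B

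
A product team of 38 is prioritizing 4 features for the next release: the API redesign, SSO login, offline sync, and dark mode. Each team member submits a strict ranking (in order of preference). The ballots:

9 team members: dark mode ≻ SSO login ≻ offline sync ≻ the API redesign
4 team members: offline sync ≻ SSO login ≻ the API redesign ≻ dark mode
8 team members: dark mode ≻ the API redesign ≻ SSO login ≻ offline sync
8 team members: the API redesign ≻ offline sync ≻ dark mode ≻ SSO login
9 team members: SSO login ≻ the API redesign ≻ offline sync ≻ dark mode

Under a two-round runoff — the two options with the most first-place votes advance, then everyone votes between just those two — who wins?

dark mode

Round 1 first-place votes: the API redesign 8, SSO login 9, offline sync 4, dark mode 17.
dark mode and SSO login advance.
Runoff: dark mode is preferred to SSO login by 25 voters; SSO login by 13.
dark mode wins the runoff.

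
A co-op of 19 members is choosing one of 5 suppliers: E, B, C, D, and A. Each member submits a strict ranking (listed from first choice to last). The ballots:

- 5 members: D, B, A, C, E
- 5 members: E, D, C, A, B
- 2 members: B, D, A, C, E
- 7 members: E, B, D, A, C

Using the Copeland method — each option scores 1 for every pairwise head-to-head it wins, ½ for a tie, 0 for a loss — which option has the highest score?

E: beats B, C, D, and A → score 4.
B: beats C and A; loses to E and D → score 2.
C: loses to E, B, D, and A → score 0.
D: beats B, C, and A; loses to E → score 3.
A: beats C; loses to E, B, and D → score 1.
E has the best pairwise record.

E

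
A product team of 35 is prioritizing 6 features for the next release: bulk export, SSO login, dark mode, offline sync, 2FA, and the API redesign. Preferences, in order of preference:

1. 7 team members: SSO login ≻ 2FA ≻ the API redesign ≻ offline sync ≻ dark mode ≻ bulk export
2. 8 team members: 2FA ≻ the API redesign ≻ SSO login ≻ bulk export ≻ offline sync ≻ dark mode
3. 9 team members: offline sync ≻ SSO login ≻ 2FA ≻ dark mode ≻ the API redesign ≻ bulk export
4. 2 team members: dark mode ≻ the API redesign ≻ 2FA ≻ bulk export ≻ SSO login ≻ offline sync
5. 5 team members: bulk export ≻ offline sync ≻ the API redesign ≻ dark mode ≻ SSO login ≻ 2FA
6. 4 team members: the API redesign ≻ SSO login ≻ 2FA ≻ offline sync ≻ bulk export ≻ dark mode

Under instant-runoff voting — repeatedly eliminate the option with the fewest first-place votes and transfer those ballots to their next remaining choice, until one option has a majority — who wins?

SSO login

Round 1: bulk export 5, SSO login 7, dark mode 2, offline sync 9, 2FA 8, the API redesign 4. Eliminate dark mode.
Round 2: bulk export 5, SSO login 7, offline sync 9, 2FA 8, the API redesign 6. Eliminate bulk export.
Round 3: SSO login 7, offline sync 14, 2FA 8, the API redesign 6. Eliminate the API redesign.
Round 4: SSO login 11, offline sync 14, 2FA 10. Eliminate 2FA.
Round 5: SSO login 21, offline sync 14. SSO login has a majority.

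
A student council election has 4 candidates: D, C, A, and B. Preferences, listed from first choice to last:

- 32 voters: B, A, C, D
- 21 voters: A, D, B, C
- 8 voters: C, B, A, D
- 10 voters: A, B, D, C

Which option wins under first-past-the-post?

First-place votes: D 0, C 8, A 31, B 32.
B has the most first-place votes.

B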